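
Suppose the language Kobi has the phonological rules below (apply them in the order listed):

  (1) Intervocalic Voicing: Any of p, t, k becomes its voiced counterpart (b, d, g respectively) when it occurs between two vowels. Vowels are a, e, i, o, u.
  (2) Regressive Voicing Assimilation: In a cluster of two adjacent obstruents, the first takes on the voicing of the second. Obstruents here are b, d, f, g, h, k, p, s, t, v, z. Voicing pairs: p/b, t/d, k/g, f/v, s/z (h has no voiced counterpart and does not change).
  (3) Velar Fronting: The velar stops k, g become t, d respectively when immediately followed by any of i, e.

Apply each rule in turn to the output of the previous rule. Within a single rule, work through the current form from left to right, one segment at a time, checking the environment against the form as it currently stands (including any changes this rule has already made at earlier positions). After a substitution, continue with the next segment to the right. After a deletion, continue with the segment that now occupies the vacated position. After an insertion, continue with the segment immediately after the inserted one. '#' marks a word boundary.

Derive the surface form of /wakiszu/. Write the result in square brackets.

(1) Intervocalic Voicing: [wakiszu] → [wagiszu]
(2) Regressive Voicing Assimilation: [wagiszu] → [wagizzu]
(3) Velar Fronting: [wagizzu] → [wadizzu]

[wadizzu]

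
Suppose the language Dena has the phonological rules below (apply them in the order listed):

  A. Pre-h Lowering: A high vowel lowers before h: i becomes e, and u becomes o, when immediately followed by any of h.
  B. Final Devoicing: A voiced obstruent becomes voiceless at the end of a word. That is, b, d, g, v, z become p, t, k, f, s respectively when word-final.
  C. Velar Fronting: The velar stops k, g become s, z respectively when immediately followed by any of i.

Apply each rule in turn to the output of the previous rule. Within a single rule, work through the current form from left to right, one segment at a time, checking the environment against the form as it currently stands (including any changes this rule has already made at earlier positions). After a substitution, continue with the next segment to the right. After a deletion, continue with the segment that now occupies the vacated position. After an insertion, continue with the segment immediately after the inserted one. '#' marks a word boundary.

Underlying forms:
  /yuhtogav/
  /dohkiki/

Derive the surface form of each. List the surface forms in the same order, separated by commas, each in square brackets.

/yuhtogav/:
  A Pre-h Lowering: [yuhtogav] → [yohtogav]
  B Final Devoicing: [yohtogav] → [yohtogaf]
  C Velar Fronting: no change — [yohtogaf]
/dohkiki/:
  A Pre-h Lowering: no change — [dohkiki]
  B Final Devoicing: no change — [dohkiki]
  C Velar Fronting: [dohkiki] → [dohsisi]

[yohtogaf], [dohsisi]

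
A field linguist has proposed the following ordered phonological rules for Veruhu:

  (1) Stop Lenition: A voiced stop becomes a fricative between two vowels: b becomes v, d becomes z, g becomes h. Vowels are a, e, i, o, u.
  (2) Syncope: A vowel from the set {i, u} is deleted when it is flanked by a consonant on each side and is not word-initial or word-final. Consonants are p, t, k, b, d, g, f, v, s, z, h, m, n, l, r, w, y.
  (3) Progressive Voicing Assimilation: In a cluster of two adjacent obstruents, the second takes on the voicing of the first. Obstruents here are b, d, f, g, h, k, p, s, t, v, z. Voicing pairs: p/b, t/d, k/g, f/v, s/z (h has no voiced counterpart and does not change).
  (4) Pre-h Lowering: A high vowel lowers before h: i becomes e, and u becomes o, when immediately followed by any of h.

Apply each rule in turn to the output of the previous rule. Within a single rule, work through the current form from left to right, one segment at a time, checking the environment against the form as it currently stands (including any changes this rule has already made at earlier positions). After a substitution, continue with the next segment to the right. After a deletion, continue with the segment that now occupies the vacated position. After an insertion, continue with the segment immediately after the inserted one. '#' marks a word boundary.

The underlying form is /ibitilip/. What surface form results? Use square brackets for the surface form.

[ivdlp]

(1) Stop Lenition: [ibitilip] → [ivitilip]
(2) Syncope: [ivitilip] → [ivtlp]
(3) Progressive Voicing Assimilation: [ivtlp] → [ivdlp]
(4) Pre-h Lowering: no change — [ivdlp]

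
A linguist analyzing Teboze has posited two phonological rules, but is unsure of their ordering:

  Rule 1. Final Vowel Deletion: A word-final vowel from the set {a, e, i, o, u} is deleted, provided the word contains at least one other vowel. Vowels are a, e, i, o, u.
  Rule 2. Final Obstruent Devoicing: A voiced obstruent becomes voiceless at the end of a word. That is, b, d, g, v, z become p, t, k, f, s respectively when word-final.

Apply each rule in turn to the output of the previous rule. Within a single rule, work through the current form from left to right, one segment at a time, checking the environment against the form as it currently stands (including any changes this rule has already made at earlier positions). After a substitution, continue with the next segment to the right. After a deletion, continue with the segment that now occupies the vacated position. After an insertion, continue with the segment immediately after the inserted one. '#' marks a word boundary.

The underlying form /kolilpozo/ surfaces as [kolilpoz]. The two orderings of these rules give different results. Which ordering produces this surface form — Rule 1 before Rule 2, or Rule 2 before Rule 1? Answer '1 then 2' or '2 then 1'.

Order 1 then 2:
  1 Final Vowel Deletion: [kolilpozo] → [kolilpoz]
  2 Final Obstruent Devoicing: [kolilpoz] → [kolilpos]
  result: [kolilpos]
Order 2 then 1:
  2 Final Obstruent Devoicing: no change — [kolilpozo]
  1 Final Vowel Deletion: [kolilpozo] → [kolilpoz]
  result: [kolilpoz]

2 then 1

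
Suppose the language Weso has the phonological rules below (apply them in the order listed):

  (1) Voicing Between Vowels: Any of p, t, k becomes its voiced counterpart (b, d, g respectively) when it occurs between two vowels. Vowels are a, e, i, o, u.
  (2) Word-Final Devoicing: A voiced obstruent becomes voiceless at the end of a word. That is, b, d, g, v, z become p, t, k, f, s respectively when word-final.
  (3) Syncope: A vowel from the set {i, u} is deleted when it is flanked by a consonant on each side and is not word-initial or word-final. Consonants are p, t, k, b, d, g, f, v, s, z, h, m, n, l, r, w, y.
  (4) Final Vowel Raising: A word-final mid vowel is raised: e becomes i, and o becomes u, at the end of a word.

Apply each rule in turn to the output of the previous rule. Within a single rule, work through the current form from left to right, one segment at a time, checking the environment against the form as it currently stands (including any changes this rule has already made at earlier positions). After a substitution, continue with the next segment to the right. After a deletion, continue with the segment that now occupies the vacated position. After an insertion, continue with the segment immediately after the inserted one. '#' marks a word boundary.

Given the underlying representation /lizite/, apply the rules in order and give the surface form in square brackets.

(1) Voicing Between Vowels: [lizite] → [lizide]
(2) Word-Final Devoicing: no change — [lizide]
(3) Syncope: [lizide] → [lzde]
(4) Final Vowel Raising: [lzde] → [lzdi]

[lzdi]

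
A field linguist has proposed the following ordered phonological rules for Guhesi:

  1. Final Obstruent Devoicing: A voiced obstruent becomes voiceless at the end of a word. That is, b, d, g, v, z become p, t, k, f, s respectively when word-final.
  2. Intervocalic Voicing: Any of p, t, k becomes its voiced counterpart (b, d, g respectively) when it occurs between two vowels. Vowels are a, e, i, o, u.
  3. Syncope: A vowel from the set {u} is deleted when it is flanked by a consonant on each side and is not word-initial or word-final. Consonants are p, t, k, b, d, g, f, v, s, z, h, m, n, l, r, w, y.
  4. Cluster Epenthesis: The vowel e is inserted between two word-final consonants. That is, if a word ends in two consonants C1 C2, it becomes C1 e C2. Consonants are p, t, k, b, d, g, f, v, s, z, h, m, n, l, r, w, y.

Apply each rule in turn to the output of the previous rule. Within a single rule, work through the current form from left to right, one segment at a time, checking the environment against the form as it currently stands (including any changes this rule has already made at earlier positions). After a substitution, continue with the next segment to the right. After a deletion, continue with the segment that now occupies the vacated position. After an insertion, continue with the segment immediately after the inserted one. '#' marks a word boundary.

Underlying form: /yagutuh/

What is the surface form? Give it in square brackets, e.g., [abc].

[yagdeh]

1 Final Obstruent Devoicing: no change — [yagutuh]
2 Intervocalic Voicing: [yagutuh] → [yaguduh]
3 Syncope: [yaguduh] → [yagdh]
4 Cluster Epenthesis: [yagdh] → [yagdeh]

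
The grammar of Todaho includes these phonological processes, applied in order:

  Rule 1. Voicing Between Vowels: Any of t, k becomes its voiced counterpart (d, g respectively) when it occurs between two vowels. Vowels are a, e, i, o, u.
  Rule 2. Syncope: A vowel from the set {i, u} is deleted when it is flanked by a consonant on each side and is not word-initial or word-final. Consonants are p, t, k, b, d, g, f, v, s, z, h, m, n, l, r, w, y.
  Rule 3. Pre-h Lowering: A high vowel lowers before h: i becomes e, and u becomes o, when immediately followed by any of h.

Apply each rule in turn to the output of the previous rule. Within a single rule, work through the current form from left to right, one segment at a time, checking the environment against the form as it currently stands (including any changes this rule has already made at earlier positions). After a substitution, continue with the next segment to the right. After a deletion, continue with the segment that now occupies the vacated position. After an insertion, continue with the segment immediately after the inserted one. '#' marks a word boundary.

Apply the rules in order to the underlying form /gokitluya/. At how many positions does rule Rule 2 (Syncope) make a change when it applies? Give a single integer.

2

Rule 1 Voicing Between Vowels: [gokitluya] → [gogitluya]
Rule 2 Syncope: [gogitluya] → [gogtlya]
Rule 3 Pre-h Lowering: no change — [gogtlya]
Rule Rule 2 changed 2 position(s).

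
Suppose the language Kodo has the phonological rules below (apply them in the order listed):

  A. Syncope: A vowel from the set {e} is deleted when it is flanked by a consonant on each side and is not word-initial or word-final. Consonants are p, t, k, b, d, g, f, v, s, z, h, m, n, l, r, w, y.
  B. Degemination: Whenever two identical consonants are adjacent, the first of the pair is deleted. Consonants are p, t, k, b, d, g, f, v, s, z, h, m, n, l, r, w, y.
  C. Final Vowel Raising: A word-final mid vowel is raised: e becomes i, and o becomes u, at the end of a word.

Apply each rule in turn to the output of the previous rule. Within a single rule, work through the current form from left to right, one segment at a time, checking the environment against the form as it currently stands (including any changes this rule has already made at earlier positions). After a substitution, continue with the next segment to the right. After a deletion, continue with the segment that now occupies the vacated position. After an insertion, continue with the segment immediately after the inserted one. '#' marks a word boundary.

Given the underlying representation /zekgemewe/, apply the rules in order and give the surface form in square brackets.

[zkgmwi]

A Syncope: [zekgemewe] → [zkgmwe]
B Degemination: no change — [zkgmwe]
C Final Vowel Raising: [zkgmwe] → [zkgmwi]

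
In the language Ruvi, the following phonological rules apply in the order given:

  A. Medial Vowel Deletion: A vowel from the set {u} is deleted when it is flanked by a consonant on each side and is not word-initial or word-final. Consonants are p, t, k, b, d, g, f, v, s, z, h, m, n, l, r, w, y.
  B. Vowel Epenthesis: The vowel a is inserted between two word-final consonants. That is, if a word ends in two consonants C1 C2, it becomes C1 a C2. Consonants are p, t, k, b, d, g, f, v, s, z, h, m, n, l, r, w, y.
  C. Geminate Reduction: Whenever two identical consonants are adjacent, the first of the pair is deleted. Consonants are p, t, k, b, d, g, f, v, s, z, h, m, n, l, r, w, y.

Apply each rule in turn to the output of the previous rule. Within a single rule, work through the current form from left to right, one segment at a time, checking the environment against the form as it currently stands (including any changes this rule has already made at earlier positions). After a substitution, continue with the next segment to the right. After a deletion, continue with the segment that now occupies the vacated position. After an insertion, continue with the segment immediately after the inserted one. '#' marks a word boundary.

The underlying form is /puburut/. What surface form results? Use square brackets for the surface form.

A Medial Vowel Deletion: [puburut] → [pbrt]
B Vowel Epenthesis: [pbrt] → [pbrat]
C Geminate Reduction: no change — [pbrat]

[pbrat]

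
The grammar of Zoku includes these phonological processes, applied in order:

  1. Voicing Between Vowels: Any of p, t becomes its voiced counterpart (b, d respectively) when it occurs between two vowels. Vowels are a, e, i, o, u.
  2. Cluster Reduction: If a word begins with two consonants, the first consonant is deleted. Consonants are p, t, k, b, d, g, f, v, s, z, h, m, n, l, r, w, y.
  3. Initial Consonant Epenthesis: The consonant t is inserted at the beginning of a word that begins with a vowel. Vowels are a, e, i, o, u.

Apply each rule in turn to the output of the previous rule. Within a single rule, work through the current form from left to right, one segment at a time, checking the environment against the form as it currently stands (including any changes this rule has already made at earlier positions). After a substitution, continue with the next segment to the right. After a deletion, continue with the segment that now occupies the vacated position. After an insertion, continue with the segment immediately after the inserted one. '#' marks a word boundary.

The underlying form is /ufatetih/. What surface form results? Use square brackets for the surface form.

1 Voicing Between Vowels: [ufatetih] → [ufadedih]
2 Cluster Reduction: no change — [ufadedih]
3 Initial Consonant Epenthesis: [ufadedih] → [tufadedih]

[tufadedih]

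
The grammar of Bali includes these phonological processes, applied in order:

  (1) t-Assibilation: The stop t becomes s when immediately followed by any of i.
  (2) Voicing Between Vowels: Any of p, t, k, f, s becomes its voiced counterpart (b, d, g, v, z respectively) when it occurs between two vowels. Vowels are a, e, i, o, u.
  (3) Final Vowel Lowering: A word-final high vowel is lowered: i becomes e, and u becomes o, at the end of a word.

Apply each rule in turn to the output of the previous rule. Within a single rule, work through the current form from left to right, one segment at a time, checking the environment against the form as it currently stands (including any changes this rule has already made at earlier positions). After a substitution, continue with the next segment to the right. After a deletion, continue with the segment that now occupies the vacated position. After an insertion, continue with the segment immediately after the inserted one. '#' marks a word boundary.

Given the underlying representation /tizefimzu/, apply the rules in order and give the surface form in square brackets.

(1) t-Assibilation: [tizefimzu] → [sizefimzu]
(2) Voicing Between Vowels: [sizefimzu] → [sizevimzu]
(3) Final Vowel Lowering: [sizevimzu] → [sizevimzo]

[sizevimzo]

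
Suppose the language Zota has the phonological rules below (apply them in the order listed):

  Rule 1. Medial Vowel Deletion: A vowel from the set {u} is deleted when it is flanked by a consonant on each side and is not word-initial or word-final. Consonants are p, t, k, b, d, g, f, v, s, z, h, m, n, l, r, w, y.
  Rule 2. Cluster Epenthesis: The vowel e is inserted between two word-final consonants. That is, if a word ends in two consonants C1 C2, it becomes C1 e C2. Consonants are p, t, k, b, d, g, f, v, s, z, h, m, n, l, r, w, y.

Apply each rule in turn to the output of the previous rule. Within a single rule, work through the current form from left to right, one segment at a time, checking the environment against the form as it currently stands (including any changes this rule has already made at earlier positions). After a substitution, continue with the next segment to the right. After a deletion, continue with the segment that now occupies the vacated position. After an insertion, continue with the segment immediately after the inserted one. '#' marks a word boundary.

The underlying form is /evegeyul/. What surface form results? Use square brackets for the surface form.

[evegeyel]

Rule 1 Medial Vowel Deletion: [evegeyul] → [evegeyl]
Rule 2 Cluster Epenthesis: [evegeyl] → [evegeyel]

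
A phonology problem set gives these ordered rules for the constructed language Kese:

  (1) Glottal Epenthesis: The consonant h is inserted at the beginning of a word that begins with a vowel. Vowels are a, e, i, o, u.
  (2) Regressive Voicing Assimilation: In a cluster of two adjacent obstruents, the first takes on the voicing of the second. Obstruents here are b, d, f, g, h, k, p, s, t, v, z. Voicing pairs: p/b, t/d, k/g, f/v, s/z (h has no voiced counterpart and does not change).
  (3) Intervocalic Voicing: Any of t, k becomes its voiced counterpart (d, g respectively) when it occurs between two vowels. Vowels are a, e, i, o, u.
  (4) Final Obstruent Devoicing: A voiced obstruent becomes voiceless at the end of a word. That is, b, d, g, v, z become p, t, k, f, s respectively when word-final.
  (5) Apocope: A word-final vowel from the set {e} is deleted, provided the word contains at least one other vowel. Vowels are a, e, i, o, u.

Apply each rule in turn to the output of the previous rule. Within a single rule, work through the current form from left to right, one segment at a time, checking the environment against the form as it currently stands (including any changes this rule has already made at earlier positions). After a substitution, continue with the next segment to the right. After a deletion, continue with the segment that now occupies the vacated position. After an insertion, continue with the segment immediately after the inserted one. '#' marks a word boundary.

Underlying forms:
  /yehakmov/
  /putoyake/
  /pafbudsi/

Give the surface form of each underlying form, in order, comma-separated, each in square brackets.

[yehakmof], [pudoyag], [pavbutsi]

/yehakmov/:
  (1) Glottal Epenthesis: no change — [yehakmov]
  (2) Regressive Voicing Assimilation: no change — [yehakmov]
  (3) Intervocalic Voicing: no change — [yehakmov]
  (4) Final Obstruent Devoicing: [yehakmov] → [yehakmof]
  (5) Apocope: no change — [yehakmof]
/putoyake/:
  (1) Glottal Epenthesis: no change — [putoyake]
  (2) Regressive Voicing Assimilation: no change — [putoyake]
  (3) Intervocalic Voicing: [putoyake] → [pudoyage]
  (4) Final Obstruent Devoicing: no change — [pudoyage]
  (5) Apocope: [pudoyage] → [pudoyag]
/pafbudsi/:
  (1) Glottal Epenthesis: no change — [pafbudsi]
  (2) Regressive Voicing Assimilation: [pafbudsi] → [pavbutsi]
  (3) Intervocalic Voicing: no change — [pavbutsi]
  (4) Final Obstruent Devoicing: no change — [pavbutsi]
  (5) Apocope: no change — [pavbutsi]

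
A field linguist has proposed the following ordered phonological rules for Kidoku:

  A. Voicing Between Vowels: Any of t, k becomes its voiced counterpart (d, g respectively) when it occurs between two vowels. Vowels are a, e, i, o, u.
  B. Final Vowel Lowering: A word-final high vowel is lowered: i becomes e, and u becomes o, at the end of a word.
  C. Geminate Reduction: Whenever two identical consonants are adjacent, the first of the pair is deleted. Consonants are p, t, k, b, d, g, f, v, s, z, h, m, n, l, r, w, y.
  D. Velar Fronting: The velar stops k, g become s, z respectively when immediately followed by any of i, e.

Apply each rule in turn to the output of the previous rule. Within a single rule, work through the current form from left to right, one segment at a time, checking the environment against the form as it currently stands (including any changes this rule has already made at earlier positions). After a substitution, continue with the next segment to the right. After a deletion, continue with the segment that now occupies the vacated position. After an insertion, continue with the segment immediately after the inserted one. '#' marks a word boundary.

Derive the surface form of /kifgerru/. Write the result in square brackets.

A Voicing Between Vowels: no change — [kifgerru]
B Final Vowel Lowering: [kifgerru] → [kifgerro]
C Geminate Reduction: [kifgerro] → [kifgero]
D Velar Fronting: [kifgero] → [sifzero]

[sifzero]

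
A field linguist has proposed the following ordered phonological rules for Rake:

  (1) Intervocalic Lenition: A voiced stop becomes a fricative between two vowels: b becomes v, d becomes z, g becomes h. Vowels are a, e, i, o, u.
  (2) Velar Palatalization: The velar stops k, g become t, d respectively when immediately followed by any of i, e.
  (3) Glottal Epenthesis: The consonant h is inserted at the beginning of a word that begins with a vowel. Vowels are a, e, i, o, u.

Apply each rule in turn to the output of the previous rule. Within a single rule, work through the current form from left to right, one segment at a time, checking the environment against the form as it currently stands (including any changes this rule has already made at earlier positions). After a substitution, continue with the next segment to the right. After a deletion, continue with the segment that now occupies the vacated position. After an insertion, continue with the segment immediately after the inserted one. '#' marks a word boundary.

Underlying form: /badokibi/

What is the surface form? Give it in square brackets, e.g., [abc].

[bazotivi]

(1) Intervocalic Lenition: [badokibi] → [bazokivi]
(2) Velar Palatalization: [bazokivi] → [bazotivi]
(3) Glottal Epenthesis: no change — [bazotivi]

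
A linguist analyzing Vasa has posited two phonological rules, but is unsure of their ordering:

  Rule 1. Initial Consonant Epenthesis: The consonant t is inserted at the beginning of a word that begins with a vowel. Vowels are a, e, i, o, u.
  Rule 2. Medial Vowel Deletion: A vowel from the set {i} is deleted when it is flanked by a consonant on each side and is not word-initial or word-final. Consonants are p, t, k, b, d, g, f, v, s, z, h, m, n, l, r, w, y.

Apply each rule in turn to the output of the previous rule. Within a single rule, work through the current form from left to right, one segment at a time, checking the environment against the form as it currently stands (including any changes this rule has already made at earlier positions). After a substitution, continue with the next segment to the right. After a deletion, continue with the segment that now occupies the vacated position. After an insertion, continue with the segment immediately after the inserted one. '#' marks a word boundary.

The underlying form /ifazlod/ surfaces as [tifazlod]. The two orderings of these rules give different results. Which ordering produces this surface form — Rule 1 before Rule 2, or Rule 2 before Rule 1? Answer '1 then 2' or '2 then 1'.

2 then 1

Order 1 then 2:
  1 Initial Consonant Epenthesis: [ifazlod] → [tifazlod]
  2 Medial Vowel Deletion: [tifazlod] → [tfazlod]
  result: [tfazlod]
Order 2 then 1:
  2 Medial Vowel Deletion: no change — [ifazlod]
  1 Initial Consonant Epenthesis: [ifazlod] → [tifazlod]
  result: [tifazlod]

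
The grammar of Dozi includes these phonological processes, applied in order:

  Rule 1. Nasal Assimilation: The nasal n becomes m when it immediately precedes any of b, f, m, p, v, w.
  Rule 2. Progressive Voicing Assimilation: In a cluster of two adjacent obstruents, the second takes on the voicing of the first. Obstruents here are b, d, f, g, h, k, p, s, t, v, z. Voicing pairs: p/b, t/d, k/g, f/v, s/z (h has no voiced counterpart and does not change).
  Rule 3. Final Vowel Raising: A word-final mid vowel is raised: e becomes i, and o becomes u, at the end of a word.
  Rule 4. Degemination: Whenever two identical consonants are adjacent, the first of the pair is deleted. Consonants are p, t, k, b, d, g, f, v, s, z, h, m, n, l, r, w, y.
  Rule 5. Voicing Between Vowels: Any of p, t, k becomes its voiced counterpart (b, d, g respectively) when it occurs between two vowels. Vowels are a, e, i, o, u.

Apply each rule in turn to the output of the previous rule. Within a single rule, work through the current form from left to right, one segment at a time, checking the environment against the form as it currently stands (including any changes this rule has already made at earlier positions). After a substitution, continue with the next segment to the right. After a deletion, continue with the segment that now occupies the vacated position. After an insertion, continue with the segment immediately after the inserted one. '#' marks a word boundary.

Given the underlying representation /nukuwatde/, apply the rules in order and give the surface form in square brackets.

[nuguwadi]

Rule 1 Nasal Assimilation: no change — [nukuwatde]
Rule 2 Progressive Voicing Assimilation: [nukuwatde] → [nukuwatte]
Rule 3 Final Vowel Raising: [nukuwatte] → [nukuwatti]
Rule 4 Degemination: [nukuwatti] → [nukuwati]
Rule 5 Voicing Between Vowels: [nukuwati] → [nuguwadi]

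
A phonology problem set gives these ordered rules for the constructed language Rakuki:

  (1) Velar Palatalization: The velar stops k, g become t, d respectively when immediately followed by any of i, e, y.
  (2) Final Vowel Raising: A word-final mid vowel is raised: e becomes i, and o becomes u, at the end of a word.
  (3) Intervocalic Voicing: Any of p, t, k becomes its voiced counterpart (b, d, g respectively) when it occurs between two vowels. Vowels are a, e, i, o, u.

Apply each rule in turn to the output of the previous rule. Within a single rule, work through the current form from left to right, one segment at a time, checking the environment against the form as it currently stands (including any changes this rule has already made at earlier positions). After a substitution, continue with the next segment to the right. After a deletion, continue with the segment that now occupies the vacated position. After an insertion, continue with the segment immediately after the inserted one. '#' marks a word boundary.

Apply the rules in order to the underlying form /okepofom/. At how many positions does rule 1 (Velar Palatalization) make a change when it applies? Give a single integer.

1

(1) Velar Palatalization: [okepofom] → [otepofom]
(2) Final Vowel Raising: no change — [otepofom]
(3) Intervocalic Voicing: [otepofom] → [odebofom]
Rule 1 changed 1 position(s).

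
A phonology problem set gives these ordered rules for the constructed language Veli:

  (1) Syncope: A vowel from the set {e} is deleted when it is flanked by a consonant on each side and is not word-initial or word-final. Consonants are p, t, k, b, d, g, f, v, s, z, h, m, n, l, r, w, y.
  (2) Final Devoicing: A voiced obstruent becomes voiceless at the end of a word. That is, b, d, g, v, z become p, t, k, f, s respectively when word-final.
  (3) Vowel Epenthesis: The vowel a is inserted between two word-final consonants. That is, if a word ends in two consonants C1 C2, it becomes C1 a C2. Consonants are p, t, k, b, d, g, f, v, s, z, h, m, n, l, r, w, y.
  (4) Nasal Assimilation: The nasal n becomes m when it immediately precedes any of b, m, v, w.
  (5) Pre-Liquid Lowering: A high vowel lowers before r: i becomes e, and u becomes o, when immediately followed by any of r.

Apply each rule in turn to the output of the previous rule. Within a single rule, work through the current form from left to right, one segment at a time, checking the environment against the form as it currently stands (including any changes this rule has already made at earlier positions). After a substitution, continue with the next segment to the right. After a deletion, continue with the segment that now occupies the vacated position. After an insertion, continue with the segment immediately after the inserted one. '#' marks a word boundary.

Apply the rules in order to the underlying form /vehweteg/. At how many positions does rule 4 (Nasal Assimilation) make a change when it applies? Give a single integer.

0

(1) Syncope: [vehweteg] → [vhwtg]
(2) Final Devoicing: [vhwtg] → [vhwtk]
(3) Vowel Epenthesis: [vhwtk] → [vhwtak]
(4) Nasal Assimilation: no change — [vhwtak]
(5) Pre-Liquid Lowering: no change — [vhwtak]
Rule 4 changed 0 position(s).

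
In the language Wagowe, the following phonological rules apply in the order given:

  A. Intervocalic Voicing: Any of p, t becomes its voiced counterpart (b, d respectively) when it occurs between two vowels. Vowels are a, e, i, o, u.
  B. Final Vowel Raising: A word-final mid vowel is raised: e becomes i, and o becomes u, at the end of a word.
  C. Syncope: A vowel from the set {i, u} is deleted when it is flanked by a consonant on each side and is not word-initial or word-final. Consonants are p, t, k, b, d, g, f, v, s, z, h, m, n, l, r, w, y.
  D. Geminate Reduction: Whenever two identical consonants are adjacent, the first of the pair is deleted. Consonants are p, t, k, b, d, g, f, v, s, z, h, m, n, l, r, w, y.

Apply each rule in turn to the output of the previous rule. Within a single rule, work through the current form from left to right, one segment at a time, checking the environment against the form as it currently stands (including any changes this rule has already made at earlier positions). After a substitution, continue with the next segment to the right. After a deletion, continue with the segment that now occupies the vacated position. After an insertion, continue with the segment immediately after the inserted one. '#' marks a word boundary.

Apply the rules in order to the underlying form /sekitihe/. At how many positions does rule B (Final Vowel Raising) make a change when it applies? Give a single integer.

1

A Intervocalic Voicing: [sekitihe] → [sekidihe]
B Final Vowel Raising: [sekidihe] → [sekidihi]
C Syncope: [sekidihi] → [sekdhi]
D Geminate Reduction: no change — [sekdhi]
Rule B changed 1 position(s).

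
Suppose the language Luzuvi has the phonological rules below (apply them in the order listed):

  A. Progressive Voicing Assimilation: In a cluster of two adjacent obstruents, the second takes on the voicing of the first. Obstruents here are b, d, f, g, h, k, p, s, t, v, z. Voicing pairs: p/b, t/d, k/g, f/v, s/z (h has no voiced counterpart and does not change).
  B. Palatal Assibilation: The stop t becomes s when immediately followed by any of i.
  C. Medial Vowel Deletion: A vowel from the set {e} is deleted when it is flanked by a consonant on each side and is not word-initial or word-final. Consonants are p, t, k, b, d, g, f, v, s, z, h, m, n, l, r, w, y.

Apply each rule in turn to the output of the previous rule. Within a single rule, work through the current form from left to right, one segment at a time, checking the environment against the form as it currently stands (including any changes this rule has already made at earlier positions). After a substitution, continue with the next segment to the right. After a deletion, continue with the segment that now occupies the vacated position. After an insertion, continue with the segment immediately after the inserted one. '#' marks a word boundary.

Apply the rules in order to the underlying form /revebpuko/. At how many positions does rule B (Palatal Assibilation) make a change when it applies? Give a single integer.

0

A Progressive Voicing Assimilation: [revebpuko] → [revebbuko]
B Palatal Assibilation: no change — [revebbuko]
C Medial Vowel Deletion: [revebbuko] → [rvbbuko]
Rule B changed 0 position(s).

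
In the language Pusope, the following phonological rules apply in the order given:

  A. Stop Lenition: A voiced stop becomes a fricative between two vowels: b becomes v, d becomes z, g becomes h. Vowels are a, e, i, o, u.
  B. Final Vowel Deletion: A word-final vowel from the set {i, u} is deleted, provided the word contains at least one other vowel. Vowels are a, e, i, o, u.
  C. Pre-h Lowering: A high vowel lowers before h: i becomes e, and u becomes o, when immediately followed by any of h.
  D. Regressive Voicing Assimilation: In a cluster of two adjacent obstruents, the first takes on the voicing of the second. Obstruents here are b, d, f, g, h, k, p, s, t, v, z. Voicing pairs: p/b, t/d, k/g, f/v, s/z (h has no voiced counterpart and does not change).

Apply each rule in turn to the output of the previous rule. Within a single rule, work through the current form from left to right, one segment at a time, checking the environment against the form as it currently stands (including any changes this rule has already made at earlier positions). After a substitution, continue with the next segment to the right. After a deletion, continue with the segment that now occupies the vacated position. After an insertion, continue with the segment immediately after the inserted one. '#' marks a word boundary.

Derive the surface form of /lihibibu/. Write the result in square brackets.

[lehiviv]

A Stop Lenition: [lihibibu] → [lihivivu]
B Final Vowel Deletion: [lihivivu] → [lihiviv]
C Pre-h Lowering: [lihiviv] → [lehiviv]
D Regressive Voicing Assimilation: no change — [lehiviv]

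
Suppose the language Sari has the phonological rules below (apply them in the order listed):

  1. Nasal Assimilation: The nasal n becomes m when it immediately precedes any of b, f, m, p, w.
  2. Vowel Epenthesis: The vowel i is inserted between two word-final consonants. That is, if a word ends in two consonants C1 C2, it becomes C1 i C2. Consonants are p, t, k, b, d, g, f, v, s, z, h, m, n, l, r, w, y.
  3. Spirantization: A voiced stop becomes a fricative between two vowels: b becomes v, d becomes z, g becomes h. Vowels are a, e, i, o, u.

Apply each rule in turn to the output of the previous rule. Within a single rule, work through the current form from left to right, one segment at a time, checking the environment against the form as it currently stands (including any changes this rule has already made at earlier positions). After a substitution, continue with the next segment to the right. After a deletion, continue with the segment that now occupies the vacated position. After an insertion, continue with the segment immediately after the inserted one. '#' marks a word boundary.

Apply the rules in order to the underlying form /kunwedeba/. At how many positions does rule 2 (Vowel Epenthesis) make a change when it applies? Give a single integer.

0

1 Nasal Assimilation: [kunwedeba] → [kumwedeba]
2 Vowel Epenthesis: no change — [kumwedeba]
3 Spirantization: [kumwedeba] → [kumwezeva]
Rule 2 changed 0 position(s).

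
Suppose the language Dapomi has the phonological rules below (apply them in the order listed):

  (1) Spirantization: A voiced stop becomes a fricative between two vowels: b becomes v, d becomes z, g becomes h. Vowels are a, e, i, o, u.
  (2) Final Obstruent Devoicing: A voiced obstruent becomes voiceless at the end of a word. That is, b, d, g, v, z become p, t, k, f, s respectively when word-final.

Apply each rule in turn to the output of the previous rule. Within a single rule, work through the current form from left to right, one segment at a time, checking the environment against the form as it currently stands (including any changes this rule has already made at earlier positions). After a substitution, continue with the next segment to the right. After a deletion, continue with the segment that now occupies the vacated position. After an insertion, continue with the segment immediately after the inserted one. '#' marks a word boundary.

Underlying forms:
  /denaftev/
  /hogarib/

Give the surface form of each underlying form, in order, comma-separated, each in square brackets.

/denaftev/:
  (1) Spirantization: no change — [denaftev]
  (2) Final Obstruent Devoicing: [denaftev] → [denaftef]
/hogarib/:
  (1) Spirantization: [hogarib] → [hoharib]
  (2) Final Obstruent Devoicing: [hoharib] → [hoharip]

[denaftef], [hoharip]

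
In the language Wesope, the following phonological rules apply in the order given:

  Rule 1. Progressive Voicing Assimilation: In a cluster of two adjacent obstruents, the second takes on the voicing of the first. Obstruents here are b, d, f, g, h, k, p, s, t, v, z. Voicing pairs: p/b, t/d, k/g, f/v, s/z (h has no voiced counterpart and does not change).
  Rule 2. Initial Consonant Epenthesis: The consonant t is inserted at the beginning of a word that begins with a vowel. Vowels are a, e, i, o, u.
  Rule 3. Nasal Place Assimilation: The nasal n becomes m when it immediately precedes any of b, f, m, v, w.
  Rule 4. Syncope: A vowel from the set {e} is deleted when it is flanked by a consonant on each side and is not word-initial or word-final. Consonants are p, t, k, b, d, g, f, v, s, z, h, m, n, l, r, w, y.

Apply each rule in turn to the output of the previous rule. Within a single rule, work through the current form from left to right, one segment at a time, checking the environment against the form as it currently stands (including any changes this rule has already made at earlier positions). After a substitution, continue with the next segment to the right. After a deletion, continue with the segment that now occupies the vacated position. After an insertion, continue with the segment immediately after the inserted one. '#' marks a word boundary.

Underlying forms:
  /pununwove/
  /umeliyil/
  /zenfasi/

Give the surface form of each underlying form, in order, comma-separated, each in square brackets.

[punumwove], [tumliyil], [zmfasi]

/pununwove/:
  Rule 1 Progressive Voicing Assimilation: no change — [pununwove]
  Rule 2 Initial Consonant Epenthesis: no change — [pununwove]
  Rule 3 Nasal Place Assimilation: [pununwove] → [punumwove]
  Rule 4 Syncope: no change — [punumwove]
/umeliyil/:
  Rule 1 Progressive Voicing Assimilation: no change — [umeliyil]
  Rule 2 Initial Consonant Epenthesis: [umeliyil] → [tumeliyil]
  Rule 3 Nasal Place Assimilation: no change — [tumeliyil]
  Rule 4 Syncope: [tumeliyil] → [tumliyil]
/zenfasi/:
  Rule 1 Progressive Voicing Assimilation: no change — [zenfasi]
  Rule 2 Initial Consonant Epenthesis: no change — [zenfasi]
  Rule 3 Nasal Place Assimilation: [zenfasi] → [zemfasi]
  Rule 4 Syncope: [zemfasi] → [zmfasi]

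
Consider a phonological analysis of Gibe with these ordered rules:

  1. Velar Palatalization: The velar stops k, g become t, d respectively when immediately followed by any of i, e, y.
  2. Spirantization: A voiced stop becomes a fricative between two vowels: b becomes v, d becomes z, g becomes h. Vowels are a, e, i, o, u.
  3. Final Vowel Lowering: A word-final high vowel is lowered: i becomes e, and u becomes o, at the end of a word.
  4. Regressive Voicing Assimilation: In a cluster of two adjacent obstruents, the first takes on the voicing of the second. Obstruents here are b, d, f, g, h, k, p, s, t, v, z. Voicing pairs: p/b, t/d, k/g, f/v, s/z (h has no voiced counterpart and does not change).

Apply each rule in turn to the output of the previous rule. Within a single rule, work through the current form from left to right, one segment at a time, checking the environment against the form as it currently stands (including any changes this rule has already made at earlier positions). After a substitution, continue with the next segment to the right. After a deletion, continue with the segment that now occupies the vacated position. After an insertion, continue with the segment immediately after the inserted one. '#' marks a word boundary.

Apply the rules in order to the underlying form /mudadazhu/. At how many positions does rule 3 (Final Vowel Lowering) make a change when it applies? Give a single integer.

1

1 Velar Palatalization: no change — [mudadazhu]
2 Spirantization: [mudadazhu] → [muzazazhu]
3 Final Vowel Lowering: [muzazazhu] → [muzazazho]
4 Regressive Voicing Assimilation: [muzazazho] → [muzazasho]
Rule 3 changed 1 position(s).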